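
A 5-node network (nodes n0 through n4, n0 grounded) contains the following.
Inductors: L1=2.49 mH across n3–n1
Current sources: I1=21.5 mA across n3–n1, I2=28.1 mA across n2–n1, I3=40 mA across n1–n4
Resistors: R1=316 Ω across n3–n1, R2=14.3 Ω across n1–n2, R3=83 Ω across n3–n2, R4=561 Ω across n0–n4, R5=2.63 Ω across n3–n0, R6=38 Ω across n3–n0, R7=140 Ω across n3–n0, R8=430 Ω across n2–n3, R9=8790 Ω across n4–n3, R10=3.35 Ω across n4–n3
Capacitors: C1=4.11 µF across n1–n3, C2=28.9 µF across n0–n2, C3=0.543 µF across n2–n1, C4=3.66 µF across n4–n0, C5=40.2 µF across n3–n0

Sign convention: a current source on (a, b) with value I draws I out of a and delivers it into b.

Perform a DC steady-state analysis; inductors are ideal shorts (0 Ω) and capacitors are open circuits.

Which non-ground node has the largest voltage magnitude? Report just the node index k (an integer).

Apply KCL at each of the 4 non-ground nodes and solve the resulting linear system.
Node n1: branches {L1, I1, R1, C1, R2, C3, I2, I3} → V_1 = -0.0005713
Node n2: branches {R2, C2, C3, R3, R8, I2} → V_2 = -0.3339
Node n3: branches {L1, I1, R1, C1, R3, R5, C5, R6, R7, R8, R9, R10} → V_3 = -0.0005713
Node n4: branches {R4, C4, R9, R10, I3} → V_4 = 0.1326
Source currents: i(L1)=0.01371

2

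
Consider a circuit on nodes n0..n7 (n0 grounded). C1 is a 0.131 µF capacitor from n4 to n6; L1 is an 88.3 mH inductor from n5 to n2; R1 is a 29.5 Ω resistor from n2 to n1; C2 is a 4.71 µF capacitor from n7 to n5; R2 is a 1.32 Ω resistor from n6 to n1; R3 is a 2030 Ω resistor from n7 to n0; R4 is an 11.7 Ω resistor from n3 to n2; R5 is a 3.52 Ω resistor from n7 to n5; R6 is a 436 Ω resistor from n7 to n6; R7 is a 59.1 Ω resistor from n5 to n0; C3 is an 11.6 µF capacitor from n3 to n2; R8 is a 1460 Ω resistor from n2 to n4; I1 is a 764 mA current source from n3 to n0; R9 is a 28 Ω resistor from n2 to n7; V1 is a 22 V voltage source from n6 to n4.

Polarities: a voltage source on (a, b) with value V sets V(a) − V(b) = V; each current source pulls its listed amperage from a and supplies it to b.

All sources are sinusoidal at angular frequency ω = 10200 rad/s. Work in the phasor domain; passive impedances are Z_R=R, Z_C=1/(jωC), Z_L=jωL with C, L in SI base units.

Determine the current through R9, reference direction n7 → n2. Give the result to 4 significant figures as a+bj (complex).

0.7213+0.02382j A

Element admittances at ω=10200 rad/s:
  Y(C1) = 0.000+0.001336j S between n4,n6
  Y(L1) = 0.000-0.001110j S between n5,n2
  Y(R1) = 0.03390+0.000j S between n2,n1
  Y(C2) = 0.000+0.04804j S between n7,n5
  Y(R2) = 0.7576+0.000j S between n6,n1
  Y(R3) = 0.0004926+0.000j S between n7,n0
  Y(R4) = 0.08547+0.000j S between n3,n2
  Y(R5) = 0.2841+0.000j S between n7,n5
  Y(R6) = 0.002294+0.000j S between n7,n6
  Y(R7) = 0.01692+0.000j S between n5,n0
  Y(C3) = 0.000+0.1183j S between n3,n2
  Y(R8) = 0.0006849+0.000j S between n2,n4
  I1: injects 0.764 A into n0 (from n3)
  Y(R9) = 0.03571+0.000j S between n2,n7
  V1: constraint V(n6)−V(n4) = 22
Assemble and solve the 8×8 MNA system:
  V(n1)=-64.89-0.2937j  V(n2)=-66.55-0.3350j  V(n3)=-69.61+3.908j  V(n4)=-86.82-0.2918j  V(n5)=-43.80-0.009667j  V(n6)=-64.82-0.2918j  V(n7)=-46.35+0.3321j
  i(V1)=-0.01388-0.02937j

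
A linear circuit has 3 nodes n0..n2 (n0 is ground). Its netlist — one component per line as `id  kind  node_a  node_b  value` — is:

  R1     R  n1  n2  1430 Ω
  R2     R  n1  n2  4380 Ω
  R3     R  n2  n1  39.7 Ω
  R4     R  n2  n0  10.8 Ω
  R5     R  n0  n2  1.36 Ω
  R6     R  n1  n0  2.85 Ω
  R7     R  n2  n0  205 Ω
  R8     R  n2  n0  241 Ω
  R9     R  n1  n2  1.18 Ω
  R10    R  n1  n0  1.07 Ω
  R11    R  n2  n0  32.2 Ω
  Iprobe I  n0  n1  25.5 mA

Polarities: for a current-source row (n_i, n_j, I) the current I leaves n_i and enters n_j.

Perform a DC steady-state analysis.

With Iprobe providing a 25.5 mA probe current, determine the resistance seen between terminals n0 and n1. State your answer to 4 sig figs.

Element admittances at DC:
  Y(R1) = 0.0006993 S between n1,n2
  Y(R2) = 0.0002283 S between n1,n2
  Y(R3) = 0.02519 S between n2,n1
  Y(R4) = 0.09259 S between n2,n0
  Y(R5) = 0.7353 S between n0,n2
  Y(R6) = 0.3509 S between n1,n0
  Y(R7) = 0.004878 S between n2,n0
  Y(R8) = 0.004149 S between n2,n0
  Y(R9) = 0.8475 S between n1,n2
  Y(R10) = 0.9346 S between n1,n0
  Y(R11) = 0.03106 S between n2,n0
  Iprobe: injects 0.0255 A into n1 (from n0)
Assemble and solve the 2×2 MNA system:
  V(n1)=0.01482  V(n2)=0.007433

R_eq = 0.5811 Ω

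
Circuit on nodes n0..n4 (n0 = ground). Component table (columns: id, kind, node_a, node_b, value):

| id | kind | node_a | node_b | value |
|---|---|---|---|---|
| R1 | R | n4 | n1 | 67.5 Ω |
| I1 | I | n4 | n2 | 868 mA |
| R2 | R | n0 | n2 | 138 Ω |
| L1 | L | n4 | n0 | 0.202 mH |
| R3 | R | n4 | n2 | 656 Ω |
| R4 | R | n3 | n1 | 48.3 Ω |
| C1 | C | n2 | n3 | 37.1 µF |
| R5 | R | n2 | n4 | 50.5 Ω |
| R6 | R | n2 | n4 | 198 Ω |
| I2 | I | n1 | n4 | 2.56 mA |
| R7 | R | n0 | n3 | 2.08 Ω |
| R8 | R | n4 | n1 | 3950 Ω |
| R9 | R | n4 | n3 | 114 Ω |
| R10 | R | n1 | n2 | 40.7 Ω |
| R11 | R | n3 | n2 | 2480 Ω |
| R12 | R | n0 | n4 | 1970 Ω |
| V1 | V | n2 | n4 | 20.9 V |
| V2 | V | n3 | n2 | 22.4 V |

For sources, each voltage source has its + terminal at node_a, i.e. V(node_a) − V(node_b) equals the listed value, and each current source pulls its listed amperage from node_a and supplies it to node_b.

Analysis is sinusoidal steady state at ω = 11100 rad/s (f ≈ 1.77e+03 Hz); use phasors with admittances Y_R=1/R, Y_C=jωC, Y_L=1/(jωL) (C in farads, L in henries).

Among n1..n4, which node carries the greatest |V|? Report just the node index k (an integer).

4

Element admittances at ω=11100 rad/s:
  Y(R1) = 0.01481+0.000j S between n4,n1
  I1: injects 0.868 A into n2 (from n4)
  Y(R2) = 0.007246+0.000j S between n0,n2
  Y(L1) = 0.000-0.4460j S between n4,n0
  Y(R3) = 0.001524+0.000j S between n4,n2
  Y(R4) = 0.02070+0.000j S between n3,n1
  Y(C1) = 0.000+0.4118j S between n2,n3
  Y(R5) = 0.01980+0.000j S between n2,n4
  Y(R6) = 0.005051+0.000j S between n2,n4
  I2: injects 0.00256 A into n4 (from n1)
  Y(R7) = 0.4808+0.000j S between n0,n3
  Y(R8) = 0.0002532+0.000j S between n4,n1
  Y(R9) = 0.008772+0.000j S between n4,n3
  Y(R10) = 0.02457+0.000j S between n1,n2
  Y(R11) = 0.0004032+0.000j S between n3,n2
  Y(R12) = 0.0005076+0.000j S between n0,n4
  V1: constraint V(n2)−V(n4) = 20.9
  V2: constraint V(n3)−V(n2) = 22.4
Assemble and solve the 6×6 MNA system:
  V(n1)=-0.08658-21.37j  V(n2)=-2.511-21.37j  V(n3)=19.89-21.37j  V(n4)=-23.41-21.37j
  i(V1)=-9.961+10.43j  i(V2)=-10.36+1.051j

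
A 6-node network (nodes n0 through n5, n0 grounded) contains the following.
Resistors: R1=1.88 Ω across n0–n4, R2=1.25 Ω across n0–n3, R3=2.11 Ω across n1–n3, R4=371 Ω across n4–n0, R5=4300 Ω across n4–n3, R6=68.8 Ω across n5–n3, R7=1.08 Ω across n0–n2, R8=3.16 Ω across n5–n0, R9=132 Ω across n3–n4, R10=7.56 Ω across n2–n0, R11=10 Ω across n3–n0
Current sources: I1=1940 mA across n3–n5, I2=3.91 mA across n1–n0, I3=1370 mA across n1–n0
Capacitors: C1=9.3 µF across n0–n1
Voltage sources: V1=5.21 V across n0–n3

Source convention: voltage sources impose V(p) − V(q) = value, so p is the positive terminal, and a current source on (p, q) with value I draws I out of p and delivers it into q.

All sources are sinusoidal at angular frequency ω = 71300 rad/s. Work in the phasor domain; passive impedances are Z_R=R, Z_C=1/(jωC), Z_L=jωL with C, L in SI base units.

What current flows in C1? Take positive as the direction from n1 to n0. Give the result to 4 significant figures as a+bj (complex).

-2.544-1.818j A

Element admittances at ω=71300 rad/s:
  Y(R1) = 0.5319+0.000j S between n0,n4
  I1: injects 1.94 A into n5 (from n3)
  Y(R2) = 0.8000+0.000j S between n0,n3
  Y(R3) = 0.4739+0.000j S between n1,n3
  I2: injects 0.00391 A into n0 (from n1)
  I3: injects 1.37 A into n0 (from n1)
  Y(R4) = 0.002695+0.000j S between n4,n0
  Y(R5) = 0.0002326+0.000j S between n4,n3
  Y(R6) = 0.01453+0.000j S between n5,n3
  Y(R7) = 0.9259+0.000j S between n0,n2
  Y(R8) = 0.3165+0.000j S between n5,n0
  Y(C1) = 0.000+0.6631j S between n0,n1
  Y(R9) = 0.007576+0.000j S between n3,n4
  Y(R10) = 0.1323+0.000j S between n2,n0
  Y(R11) = 0.1000+0.000j S between n3,n0
  V1: constraint V(n0)−V(n3) = 5.21
Assemble and solve the 6×6 MNA system:
  V(n1)=-2.742+3.836j  V(n2)=0.000+0.000j  V(n3)=-5.210+0.000j  V(n4)=-0.07500+0.000j  V(n5)=5.632+0.000j
  i(V1)=-4.116-1.818j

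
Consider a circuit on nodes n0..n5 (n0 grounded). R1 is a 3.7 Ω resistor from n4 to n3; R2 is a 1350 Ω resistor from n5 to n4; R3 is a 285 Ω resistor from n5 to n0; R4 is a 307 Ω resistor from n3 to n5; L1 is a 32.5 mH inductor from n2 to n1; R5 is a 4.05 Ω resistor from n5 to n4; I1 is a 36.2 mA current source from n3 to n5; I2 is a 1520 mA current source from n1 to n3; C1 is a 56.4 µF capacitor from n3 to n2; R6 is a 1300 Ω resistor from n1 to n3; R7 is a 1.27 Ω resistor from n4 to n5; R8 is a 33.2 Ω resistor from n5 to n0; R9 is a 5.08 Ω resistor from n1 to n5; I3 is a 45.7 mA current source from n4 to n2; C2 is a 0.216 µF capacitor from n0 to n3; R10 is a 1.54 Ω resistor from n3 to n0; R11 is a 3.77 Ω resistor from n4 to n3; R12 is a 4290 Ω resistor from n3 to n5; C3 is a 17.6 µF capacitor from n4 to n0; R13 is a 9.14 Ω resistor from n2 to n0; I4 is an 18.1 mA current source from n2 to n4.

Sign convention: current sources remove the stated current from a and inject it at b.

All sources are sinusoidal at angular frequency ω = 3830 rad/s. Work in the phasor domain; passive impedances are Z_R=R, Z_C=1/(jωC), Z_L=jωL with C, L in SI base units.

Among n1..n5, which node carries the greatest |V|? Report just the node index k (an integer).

MNA unknowns: 5 node voltages V₁..V_5
R1: Y=0.2703+0.000j on G[4,3]
R2: Y=0.0007407+0.000j on G[5,4]
R3: Y=0.003509+0.000j on G[5,0]
R4: Y=0.003257+0.000j on G[3,5]
L1: Y=0.000-0.008034j on G[2,1]
R5: Y=0.2469+0.000j on G[5,4]
I1: z[3]−=0.0362, z[5]+=0.0362
I2: z[1]−=1.52, z[3]+=1.52
C1: Y=0.000+0.2160j on G[3,2]
R6: Y=0.0007692+0.000j on G[1,3]
R7: Y=0.7874+0.000j on G[4,5]
R8: Y=0.03012+0.000j on G[5,0]
R9: Y=0.1969+0.000j on G[1,5]
I3: z[4]−=0.0457, z[2]+=0.0457
C2: Y=0.000+0.0008273j on G[0,3]
R10: Y=0.6494+0.000j on G[3,0]
R11: Y=0.2653+0.000j on G[4,3]
R12: Y=0.0002331+0.000j on G[3,5]
C3: Y=0.000+0.06741j on G[4,0]
R13: Y=0.1094+0.000j on G[2,0]
I4: z[2]−=0.0181, z[4]+=0.0181
solve → V1=-11.30-0.2806j, V2=0.4326+0.2973j, V3=0.1468+0.1845j, V4=-2.360+0.2937j, V5=-3.649+0.1965j

1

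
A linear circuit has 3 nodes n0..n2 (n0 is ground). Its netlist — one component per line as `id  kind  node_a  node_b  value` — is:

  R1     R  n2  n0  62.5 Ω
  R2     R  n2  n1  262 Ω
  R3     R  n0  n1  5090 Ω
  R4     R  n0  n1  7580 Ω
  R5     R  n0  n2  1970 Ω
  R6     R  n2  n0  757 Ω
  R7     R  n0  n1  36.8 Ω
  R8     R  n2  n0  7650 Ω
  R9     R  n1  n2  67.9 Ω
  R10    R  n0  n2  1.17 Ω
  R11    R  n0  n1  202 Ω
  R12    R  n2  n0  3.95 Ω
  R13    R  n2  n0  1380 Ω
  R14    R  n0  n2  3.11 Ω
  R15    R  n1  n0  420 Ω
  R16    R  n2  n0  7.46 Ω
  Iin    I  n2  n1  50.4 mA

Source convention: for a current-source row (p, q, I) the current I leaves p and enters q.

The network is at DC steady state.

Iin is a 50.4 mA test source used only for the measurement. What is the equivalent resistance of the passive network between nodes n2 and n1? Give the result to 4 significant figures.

R_eq = 19.00 Ω

Element admittances at DC:
  Y(R1) = 0.01600 S between n2,n0
  Y(R2) = 0.003817 S between n2,n1
  Y(R3) = 0.0001965 S between n0,n1
  Y(R4) = 0.0001319 S between n0,n1
  Y(R5) = 0.0005076 S between n0,n2
  Y(R6) = 0.001321 S between n2,n0
  Y(R7) = 0.02717 S between n0,n1
  Y(R8) = 0.0001307 S between n2,n0
  Y(R9) = 0.01473 S between n1,n2
  Y(R10) = 0.8547 S between n0,n2
  Y(R11) = 0.004950 S between n0,n1
  Y(R12) = 0.2532 S between n2,n0
  Y(R13) = 0.0007246 S between n2,n0
  Y(R14) = 0.3215 S between n0,n2
  Y(R15) = 0.002381 S between n1,n0
  Y(R16) = 0.1340 S between n2,n0
  Iin: injects 0.0504 A into n1 (from n2)
Assemble and solve the 2×2 MNA system:
  V(n1)=0.9370  V(n2)=-0.02063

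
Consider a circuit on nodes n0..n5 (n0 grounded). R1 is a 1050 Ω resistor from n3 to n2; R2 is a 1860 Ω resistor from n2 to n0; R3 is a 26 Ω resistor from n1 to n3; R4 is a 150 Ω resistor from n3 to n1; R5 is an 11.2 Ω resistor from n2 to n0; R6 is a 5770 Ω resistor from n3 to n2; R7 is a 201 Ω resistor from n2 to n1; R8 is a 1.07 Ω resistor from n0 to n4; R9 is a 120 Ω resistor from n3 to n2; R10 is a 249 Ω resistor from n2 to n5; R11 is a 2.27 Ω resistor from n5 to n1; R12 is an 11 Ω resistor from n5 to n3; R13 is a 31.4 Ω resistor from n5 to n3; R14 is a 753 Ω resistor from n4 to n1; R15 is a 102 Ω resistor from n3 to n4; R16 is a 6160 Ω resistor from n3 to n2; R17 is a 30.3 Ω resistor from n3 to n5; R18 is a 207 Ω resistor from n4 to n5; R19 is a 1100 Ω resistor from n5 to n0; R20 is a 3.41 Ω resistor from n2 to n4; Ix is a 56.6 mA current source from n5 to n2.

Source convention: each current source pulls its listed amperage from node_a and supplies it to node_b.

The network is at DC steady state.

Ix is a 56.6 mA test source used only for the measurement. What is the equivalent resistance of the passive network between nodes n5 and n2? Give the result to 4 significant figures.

R_eq = 30.39 Ω

Apply KCL at each of the 5 non-ground nodes and solve the resulting linear system.
Node n1: branches {R3, R4, R7, R11, R14} → V_1 = -1.619
Node n2: branches {R1, R2, R5, R6, R7, R9, R10, R16, R20, Ix} → V_2 = 0.06502
Node n3: branches {R1, R3, R4, R6, R9, R12, R13, R15, R16, R17} → V_3 = -1.499
Node n4: branches {R8, R14, R15, R18, R20} → V_4 = -0.004640
Node n5: branches {R10, R11, R12, R13, R17, R18, R19, Ix} → V_5 = -1.655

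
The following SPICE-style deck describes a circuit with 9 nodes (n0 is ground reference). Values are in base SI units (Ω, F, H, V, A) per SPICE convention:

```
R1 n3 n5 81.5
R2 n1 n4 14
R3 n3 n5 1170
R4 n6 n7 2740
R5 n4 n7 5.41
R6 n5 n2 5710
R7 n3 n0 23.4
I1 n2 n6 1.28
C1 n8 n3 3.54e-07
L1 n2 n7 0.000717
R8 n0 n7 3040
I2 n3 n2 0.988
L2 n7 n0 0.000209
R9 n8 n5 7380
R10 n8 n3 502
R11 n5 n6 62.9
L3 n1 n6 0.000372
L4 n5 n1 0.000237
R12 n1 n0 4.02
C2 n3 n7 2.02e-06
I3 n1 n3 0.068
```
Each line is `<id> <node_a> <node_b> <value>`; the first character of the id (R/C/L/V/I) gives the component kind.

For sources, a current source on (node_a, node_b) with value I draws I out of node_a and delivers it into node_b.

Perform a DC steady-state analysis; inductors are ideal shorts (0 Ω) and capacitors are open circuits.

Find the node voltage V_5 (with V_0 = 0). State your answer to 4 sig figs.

3.198 V

Apply KCL at each of the 8 non-ground nodes and solve the resulting linear system.
Node n1: branches {R2, L3, L4, R12, I3} → V_1 = 3.198
Node n2: branches {R6, I1, L1, I2} → V_2 = 0.000
Node n3: branches {R1, R3, R7, C1, I2, R10, C2, I3} → V_3 = -15.68
Node n4: branches {R2, R5} → V_4 = 0.8913
Node n5: branches {R1, R3, R6, R9, R11, L4} → V_5 = 3.198
Node n6: branches {R4, I1, R11, L3} → V_6 = 3.198
Node n7: branches {R4, R5, L1, R8, L2, C2} → V_7 = 0.000
Node n8: branches {C1, R9, R10} → V_8 = -14.47
Source currents: i(L1)=-0.2914, i(L2)=-0.1255, i(L3)=-1.279, i(L4)=-0.2507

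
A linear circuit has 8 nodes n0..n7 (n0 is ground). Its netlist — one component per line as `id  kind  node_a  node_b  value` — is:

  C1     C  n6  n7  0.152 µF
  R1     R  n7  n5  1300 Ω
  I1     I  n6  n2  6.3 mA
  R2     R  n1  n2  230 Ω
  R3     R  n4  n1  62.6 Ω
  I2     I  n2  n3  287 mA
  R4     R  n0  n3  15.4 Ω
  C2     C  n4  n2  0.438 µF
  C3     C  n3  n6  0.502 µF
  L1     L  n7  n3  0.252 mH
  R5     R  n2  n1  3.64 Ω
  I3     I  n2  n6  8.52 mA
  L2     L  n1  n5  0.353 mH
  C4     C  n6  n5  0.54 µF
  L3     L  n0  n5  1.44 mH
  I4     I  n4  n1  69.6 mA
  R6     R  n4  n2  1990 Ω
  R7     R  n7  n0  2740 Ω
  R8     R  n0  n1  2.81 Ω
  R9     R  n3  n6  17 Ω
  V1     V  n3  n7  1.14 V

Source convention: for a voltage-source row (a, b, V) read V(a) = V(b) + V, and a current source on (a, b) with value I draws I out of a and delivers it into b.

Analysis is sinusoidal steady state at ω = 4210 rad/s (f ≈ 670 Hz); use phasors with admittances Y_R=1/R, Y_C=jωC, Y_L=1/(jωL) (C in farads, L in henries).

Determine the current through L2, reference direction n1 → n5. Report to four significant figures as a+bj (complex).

-0.03460+0.08566j A

MNA unknowns: 7 node voltages V₁..V_7 plus 1 source current (V1)
C1: Y=0.000+0.0006399j on G[6,7]
R1: Y=0.0007692+0.000j on G[7,5]
I1: z[6]−=0.0063, z[2]+=0.0063
R2: Y=0.004348+0.000j on G[1,2]
R3: Y=0.01597+0.000j on G[4,1]
I2: z[2]−=0.287, z[3]+=0.287
R4: Y=0.06494+0.000j on G[0,3]
C2: Y=0.000+0.001844j on G[4,2]
C3: Y=0.000+0.002113j on G[3,6]
L1: Y=0.000-0.9426j on G[7,3]
R5: Y=0.2747+0.000j on G[2,1]
I3: z[2]−=0.00852, z[6]+=0.00852
L2: Y=0.000-0.6729j on G[1,5]
C4: Y=0.000+0.002273j on G[6,5]
L3: Y=0.000-0.1650j on G[0,5]
I4: z[4]−=0.0696, z[1]+=0.0696
R6: Y=0.0005025+0.000j on G[4,2]
R7: Y=0.0003650+0.000j on G[7,0]
R8: Y=0.3559+0.000j on G[0,1]
R9: Y=0.05882+0.000j on G[3,6]
V1: row V3−V7=1.14, i_V1 at 3,7
solve → V1=-0.7155-0.2407j, V2=-1.760-0.2610j, V3=4.384-0.1740j, V4=-4.930+0.1134j, V5=-0.5882-0.1893j, V6=4.404-0.3803j, V7=3.244-0.1740j
aux → i_V1=0.003999+1.074j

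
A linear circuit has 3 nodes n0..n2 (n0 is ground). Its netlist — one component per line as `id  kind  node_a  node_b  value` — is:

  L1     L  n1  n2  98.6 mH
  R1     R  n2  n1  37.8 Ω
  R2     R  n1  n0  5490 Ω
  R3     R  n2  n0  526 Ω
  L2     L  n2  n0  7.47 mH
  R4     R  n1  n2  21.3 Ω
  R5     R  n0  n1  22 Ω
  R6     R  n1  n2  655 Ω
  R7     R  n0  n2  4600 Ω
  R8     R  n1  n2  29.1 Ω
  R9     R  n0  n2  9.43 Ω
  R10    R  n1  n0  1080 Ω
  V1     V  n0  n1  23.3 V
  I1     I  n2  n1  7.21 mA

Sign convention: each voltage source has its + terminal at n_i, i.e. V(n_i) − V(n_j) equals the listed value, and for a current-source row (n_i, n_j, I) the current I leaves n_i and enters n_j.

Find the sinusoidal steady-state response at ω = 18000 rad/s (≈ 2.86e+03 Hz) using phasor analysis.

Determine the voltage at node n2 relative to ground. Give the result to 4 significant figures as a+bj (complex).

MNA unknowns: 2 node voltages V₁..V_2 plus 1 source current (V1)
L1: Y=0.000-0.0005634j on G[1,2]
R1: Y=0.02646+0.000j on G[2,1]
R2: Y=0.0001821+0.000j on G[1,0]
R3: Y=0.001901+0.000j on G[2,0]
L2: Y=0.000-0.007437j on G[2,0]
R4: Y=0.04695+0.000j on G[1,2]
R5: Y=0.04545+0.000j on G[0,1]
R6: Y=0.001527+0.000j on G[1,2]
R7: Y=0.0002174+0.000j on G[0,2]
R8: Y=0.03436+0.000j on G[1,2]
R9: Y=0.1060+0.000j on G[0,2]
R10: Y=0.0009259+0.000j on G[1,0]
V1: row V0−V1=23.3, i_V1 at 0,1
I1: z[2]−=0.00721, z[1]+=0.00721
solve → V1=-23.30+0.000j, V2=-11.73-0.3712j
aux → i_V1=-2.356+0.04709j

-11.73-0.3712j V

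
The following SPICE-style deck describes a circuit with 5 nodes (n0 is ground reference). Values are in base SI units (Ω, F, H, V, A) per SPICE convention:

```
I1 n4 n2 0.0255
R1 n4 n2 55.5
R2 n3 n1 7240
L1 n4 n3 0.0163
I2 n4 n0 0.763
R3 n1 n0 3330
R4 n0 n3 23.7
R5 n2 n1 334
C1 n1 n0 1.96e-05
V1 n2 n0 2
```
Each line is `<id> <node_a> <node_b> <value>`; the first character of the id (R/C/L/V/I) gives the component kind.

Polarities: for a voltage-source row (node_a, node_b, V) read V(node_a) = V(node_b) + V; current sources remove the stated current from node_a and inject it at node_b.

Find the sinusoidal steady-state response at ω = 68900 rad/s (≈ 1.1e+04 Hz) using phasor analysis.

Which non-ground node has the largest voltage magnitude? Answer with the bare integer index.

MNA unknowns: 4 node voltages V₁..V_4 plus 1 source current (V1)
I1: z[4]−=0.0255, z[2]+=0.0255
R1: Y=0.01802+0.000j on G[4,2]
R2: Y=0.0001381+0.000j on G[3,1]
L1: Y=0.000-0.0008904j on G[4,3]
I2: z[4]−=0.763, z[0]+=0.763
R3: Y=0.0003003+0.000j on G[1,0]
R4: Y=0.04219+0.000j on G[0,3]
R5: Y=0.002994+0.000j on G[2,1]
C1: Y=0.000+1.350j on G[1,0]
V1: row V2−V0=2, i_V1 at 2,0
solve → V1=0.0001007-0.004428j, V2=2.000+0.000j, V3=-0.06158+0.8741j, V4=-41.62-2.054j
aux → i_V1=-0.7664-0.03701j

4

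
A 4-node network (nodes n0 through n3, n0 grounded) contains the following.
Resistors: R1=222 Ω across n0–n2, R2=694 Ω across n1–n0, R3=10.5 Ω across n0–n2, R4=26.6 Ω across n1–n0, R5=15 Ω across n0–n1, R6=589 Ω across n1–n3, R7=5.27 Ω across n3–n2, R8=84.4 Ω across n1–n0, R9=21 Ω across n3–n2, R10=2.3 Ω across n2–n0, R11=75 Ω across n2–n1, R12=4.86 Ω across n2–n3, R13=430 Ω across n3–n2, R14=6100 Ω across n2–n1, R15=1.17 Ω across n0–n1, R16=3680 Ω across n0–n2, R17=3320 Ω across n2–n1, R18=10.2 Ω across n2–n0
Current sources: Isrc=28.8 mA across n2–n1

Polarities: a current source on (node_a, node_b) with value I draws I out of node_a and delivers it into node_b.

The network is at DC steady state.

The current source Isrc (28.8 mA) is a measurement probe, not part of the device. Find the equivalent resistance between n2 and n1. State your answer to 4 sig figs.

R_eq = 2.507 Ω

MNA unknowns: 3 node voltages V₁..V_3
R1: Y=0.004505 on G[0,2]
R2: Y=0.001441 on G[1,0]
R3: Y=0.09524 on G[0,2]
R4: Y=0.03759 on G[1,0]
R5: Y=0.06667 on G[0,1]
R6: Y=0.001698 on G[1,3]
R7: Y=0.1898 on G[3,2]
R8: Y=0.01185 on G[1,0]
R9: Y=0.04762 on G[3,2]
R10: Y=0.4348 on G[2,0]
R11: Y=0.01333 on G[2,1]
R12: Y=0.2058 on G[2,3]
R13: Y=0.002326 on G[3,2]
R14: Y=0.0001639 on G[2,1]
R15: Y=0.8547 on G[0,1]
R16: Y=0.0002717 on G[0,2]
R17: Y=0.0003012 on G[2,1]
R18: Y=0.09804 on G[2,0]
Isrc: z[2]−=0.0288, z[1]+=0.0288
solve → V1=0.02847, V2=-0.04374, V3=-0.04347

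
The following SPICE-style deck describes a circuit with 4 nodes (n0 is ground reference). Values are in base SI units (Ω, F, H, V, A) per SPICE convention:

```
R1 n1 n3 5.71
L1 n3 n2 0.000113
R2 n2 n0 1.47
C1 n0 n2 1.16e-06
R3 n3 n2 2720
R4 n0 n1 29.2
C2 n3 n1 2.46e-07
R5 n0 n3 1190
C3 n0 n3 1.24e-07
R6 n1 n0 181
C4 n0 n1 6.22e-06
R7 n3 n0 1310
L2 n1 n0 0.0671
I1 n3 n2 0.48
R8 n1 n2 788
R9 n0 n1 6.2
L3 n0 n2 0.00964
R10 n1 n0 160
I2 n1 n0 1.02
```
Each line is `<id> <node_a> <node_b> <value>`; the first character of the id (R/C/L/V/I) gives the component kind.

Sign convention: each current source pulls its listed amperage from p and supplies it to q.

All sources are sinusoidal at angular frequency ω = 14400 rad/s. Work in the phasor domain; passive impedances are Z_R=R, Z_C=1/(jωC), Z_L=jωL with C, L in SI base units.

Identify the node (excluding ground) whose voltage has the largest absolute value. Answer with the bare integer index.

1

Apply KCL at each of the 3 non-ground nodes and solve the resulting linear system.
Node n1: branches {R1, R4, C2, R6, C4, L2, R8, R9, R10, I2} → V_1 = -3.009+0.2335j
Node n2: branches {L1, R2, C1, R3, I1, R8, L3} → V_2 = -0.5479+0.3330j
Node n3: branches {R1, L1, R3, C2, R5, C3, R7, I1} → V_3 = -0.9091-1.054j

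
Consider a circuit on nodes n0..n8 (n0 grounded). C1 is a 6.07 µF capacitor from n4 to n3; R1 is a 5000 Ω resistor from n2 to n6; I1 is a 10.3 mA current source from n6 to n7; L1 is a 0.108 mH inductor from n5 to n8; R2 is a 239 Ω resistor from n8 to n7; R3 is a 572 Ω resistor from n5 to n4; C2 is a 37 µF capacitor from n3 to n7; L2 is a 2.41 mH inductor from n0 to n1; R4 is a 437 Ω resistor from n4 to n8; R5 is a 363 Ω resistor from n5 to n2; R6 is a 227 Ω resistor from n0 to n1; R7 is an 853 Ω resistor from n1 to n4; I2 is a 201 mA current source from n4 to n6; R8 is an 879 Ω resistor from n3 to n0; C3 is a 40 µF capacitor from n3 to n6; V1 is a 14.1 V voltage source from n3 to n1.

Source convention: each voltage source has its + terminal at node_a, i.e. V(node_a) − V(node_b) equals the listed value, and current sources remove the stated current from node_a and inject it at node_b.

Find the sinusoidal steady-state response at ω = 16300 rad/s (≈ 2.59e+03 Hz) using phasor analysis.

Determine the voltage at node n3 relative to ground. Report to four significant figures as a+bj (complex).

Apply KCL at each of the 8 non-ground nodes and solve the resulting linear system.
Node n1: branches {L2, R6, R7, V1} → V_1 = -0.1310-0.6016j
Node n2: branches {R1, R5} → V_2 = 13.94+0.3477j
Node n3: branches {C1, C2, R8, C3, V1} → V_3 = 13.97-0.6016j
Node n4: branches {C1, R3, R4, R7, I2} → V_4 = 13.90+1.594j
Node n5: branches {L1, R3, R5} → V_5 = 13.94+0.4378j
Node n6: branches {R1, I1, I2, C3} → V_6 = 13.97-0.8941j
Node n7: branches {I1, R2, C2} → V_7 = 13.98-0.6184j
Node n8: branches {L1, R2, R4} → V_8 = 13.94+0.4380j
Source currents: i(V1)=-0.03234-0.001890j

13.97-0.6016j V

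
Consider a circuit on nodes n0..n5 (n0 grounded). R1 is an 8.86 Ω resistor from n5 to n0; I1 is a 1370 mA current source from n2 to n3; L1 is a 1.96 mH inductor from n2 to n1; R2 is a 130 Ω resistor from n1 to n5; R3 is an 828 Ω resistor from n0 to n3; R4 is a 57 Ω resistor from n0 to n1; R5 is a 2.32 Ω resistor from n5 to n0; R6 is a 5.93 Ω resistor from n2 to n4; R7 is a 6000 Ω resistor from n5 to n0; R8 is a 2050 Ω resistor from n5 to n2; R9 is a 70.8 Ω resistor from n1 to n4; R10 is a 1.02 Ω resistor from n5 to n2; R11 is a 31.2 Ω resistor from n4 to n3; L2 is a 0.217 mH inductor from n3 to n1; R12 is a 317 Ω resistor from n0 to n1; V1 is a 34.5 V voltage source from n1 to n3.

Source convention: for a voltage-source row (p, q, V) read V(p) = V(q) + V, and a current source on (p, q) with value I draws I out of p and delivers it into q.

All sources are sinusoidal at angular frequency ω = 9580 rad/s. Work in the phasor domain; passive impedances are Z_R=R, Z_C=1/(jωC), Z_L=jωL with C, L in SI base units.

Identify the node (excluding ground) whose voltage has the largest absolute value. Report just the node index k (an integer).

1

MNA unknowns: 5 node voltages V₁..V_5 plus 1 source current (V1)
R1: Y=0.1129+0.000j on G[5,0]
I1: z[2]−=1.37, z[3]+=1.37
L1: Y=0.000-0.05326j on G[2,1]
R2: Y=0.007692+0.000j on G[1,5]
R3: Y=0.001208+0.000j on G[0,3]
R4: Y=0.01754+0.000j on G[0,1]
R5: Y=0.4310+0.000j on G[5,0]
R6: Y=0.1686+0.000j on G[2,4]
R7: Y=0.0001667+0.000j on G[5,0]
R8: Y=0.0004878+0.000j on G[5,2]
R9: Y=0.01412+0.000j on G[1,4]
R10: Y=0.9804+0.000j on G[5,2]
R11: Y=0.03205+0.000j on G[4,3]
L2: Y=0.000-0.4810j on G[3,1]
R12: Y=0.003155+0.000j on G[0,1]
V1: row V1−V3=34.5, i_V1 at 1,3
solve → V1=19.73+16.28j, V2=-1.277-1.152j, V3=-14.77+16.28j, V4=-1.908+2.596j, V5=-0.7180-0.6556j
aux → i_V1=-1.800+17.05j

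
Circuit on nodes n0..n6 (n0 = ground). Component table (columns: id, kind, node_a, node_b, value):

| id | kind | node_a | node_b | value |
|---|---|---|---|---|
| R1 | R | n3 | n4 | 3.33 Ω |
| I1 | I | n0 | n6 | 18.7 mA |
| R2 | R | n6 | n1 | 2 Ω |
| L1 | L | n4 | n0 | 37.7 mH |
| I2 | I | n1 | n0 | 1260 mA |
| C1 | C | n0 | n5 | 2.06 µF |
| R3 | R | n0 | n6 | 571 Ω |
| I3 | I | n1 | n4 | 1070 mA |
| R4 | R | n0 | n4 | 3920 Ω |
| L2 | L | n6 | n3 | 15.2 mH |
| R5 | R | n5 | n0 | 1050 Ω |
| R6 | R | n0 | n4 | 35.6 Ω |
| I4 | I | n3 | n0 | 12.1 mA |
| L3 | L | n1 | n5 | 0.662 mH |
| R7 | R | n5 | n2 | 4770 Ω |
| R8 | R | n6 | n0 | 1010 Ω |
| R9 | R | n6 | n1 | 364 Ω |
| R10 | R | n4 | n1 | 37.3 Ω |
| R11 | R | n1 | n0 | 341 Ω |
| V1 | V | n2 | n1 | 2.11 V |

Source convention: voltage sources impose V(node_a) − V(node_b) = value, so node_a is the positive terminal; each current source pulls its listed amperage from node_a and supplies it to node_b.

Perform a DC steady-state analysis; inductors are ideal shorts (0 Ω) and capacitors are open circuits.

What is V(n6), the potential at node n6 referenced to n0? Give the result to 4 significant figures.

-6.595 V

Element admittances at DC:
  Y(R1) = 0.3003 S between n3,n4
  I1: injects 0.0187 A into n6 (from n0)
  Y(R2) = 0.5000 S between n6,n1
  L1: short n4↔n0 (DC inductor)
  I2: injects 1.26 A into n0 (from n1)
  Y(C1) = 0.000 S between n0,n5
  Y(R3) = 0.001751 S between n0,n6
  I3: injects 1.07 A into n4 (from n1)
  Y(R4) = 0.0002551 S between n0,n4
  L2: short n6↔n3 (DC inductor)
  Y(R5) = 0.0009524 S between n5,n0
  Y(R6) = 0.02809 S between n0,n4
  I4: injects 0.0121 A into n0 (from n3)
  L3: short n1↔n5 (DC inductor)
  Y(R7) = 0.0002096 S between n5,n2
  Y(R8) = 0.0009901 S between n6,n0
  Y(R9) = 0.002747 S between n6,n1
  Y(R10) = 0.02681 S between n4,n1
  Y(R11) = 0.002933 S between n1,n0
  V1: constraint V(n2)−V(n1) = 2.11
Assemble and solve the 10×10 MNA system:
  V(n1)=-10.58  V(n2)=-8.473  V(n3)=-6.595  V(n4)=0.000  V(n5)=-10.58  V(n6)=-6.595
  i(L1)=-1.194  i(L2)=-1.968  i(L3)=-0.01052  i(V1)=-0.0004423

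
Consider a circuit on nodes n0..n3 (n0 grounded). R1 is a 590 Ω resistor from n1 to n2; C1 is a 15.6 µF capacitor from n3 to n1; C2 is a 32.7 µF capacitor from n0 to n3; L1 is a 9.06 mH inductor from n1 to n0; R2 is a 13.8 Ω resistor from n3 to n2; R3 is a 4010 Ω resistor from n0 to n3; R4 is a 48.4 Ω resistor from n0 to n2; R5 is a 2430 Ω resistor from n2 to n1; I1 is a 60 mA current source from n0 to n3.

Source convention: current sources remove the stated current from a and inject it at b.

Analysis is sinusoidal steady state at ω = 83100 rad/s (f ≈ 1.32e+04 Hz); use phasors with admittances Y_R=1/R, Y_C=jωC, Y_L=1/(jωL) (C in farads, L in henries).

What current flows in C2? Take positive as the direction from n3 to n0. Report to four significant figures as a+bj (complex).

0.06003+0.0003631j A

MNA unknowns: 3 node voltages V₁..V_3
R1: Y=0.001695+0.000j on G[1,2]
C1: Y=0.000+1.296j on G[3,1]
C2: Y=0.000+2.717j on G[0,3]
L1: Y=0.000-0.001328j on G[1,0]
R2: Y=0.07246+0.000j on G[3,2]
R3: Y=0.0002494+0.000j on G[0,3]
R4: Y=0.02066+0.000j on G[0,2]
R5: Y=0.0004115+0.000j on G[2,1]
I1: z[0]−=0.06, z[3]+=0.06
solve → V1=0.0001416-0.02211j, V2=0.0001048-0.01730j, V3=0.0001336-0.02209j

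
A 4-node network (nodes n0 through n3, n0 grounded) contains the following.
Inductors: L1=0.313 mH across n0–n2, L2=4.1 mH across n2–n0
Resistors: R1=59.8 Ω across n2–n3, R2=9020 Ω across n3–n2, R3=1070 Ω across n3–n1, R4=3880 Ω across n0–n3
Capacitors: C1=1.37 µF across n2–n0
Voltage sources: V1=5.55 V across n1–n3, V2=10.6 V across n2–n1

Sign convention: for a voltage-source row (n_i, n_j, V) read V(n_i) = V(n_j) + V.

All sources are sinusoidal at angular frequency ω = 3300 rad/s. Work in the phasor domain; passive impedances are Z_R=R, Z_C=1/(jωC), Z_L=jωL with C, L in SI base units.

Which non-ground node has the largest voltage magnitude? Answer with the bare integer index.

3

MNA unknowns: 3 node voltages V₁..V_3 plus 2 source currents (V1, V2)
L1: Y=0.000-0.9681j on G[0,2]
R1: Y=0.01672+0.000j on G[2,3]
R2: Y=0.0001109+0.000j on G[3,2]
L2: Y=0.000-0.07391j on G[2,0]
C1: Y=0.000+0.004521j on G[2,0]
R3: Y=0.0009346+0.000j on G[3,1]
R4: Y=0.0002577+0.000j on G[0,3]
V1: row V1−V3=5.55, i_V1 at 1,3
V2: row V2−V1=10.6, i_V2 at 2,1
solve → V1=-10.60+0.004012j, V2=9.966e-07+0.004012j, V3=-16.15+0.004012j
aux → i_V1=-0.2812+1.034e-06j, i_V2=-0.2760+1.034e-06j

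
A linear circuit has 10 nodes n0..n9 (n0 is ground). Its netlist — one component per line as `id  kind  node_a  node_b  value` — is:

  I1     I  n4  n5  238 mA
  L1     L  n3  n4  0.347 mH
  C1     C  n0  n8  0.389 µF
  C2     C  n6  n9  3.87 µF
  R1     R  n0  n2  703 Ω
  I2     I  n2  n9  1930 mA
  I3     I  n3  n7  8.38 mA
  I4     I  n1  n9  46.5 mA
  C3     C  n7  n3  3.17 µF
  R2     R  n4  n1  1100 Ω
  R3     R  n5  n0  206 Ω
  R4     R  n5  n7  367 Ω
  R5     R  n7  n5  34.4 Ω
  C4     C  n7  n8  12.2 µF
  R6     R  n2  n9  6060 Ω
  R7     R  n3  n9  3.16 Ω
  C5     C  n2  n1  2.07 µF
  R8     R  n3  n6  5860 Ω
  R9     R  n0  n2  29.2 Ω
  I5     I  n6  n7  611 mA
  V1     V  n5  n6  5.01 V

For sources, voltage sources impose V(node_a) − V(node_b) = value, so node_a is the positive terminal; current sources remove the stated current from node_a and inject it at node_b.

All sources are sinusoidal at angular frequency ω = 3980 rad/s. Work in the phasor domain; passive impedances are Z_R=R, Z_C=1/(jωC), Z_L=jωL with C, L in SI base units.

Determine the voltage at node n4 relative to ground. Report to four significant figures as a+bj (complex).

308.8-135.4j V

Element admittances at ω=3980 rad/s:
  I1: injects 0.238 A into n5 (from n4)
  Y(L1) = 0.000-0.7241j S between n3,n4
  Y(C1) = 0.000+0.001548j S between n0,n8
  Y(C2) = 0.000+0.01540j S between n6,n9
  Y(R1) = 0.001422+0.000j S between n0,n2
  I2: injects 1.93 A into n9 (from n2)
  I3: injects 0.00838 A into n7 (from n3)
  I4: injects 0.0465 A into n9 (from n1)
  Y(C3) = 0.000+0.01262j S between n7,n3
  Y(R2) = 0.0009091+0.000j S between n4,n1
  Y(R3) = 0.004854+0.000j S between n5,n0
  Y(R4) = 0.002725+0.000j S between n5,n7
  Y(R5) = 0.02907+0.000j S between n7,n5
  Y(C4) = 0.000+0.04856j S between n7,n8
  Y(R6) = 0.0001650+0.000j S between n2,n9
  Y(R7) = 0.3165+0.000j S between n3,n9
  Y(C5) = 0.000+0.008239j S between n2,n1
  Y(R8) = 0.0001706+0.000j S between n3,n6
  Y(R9) = 0.03425+0.000j S between n0,n2
  I5: injects 0.611 A into n7 (from n6)
  V1: constraint V(n5)−V(n6) = 5.01
Assemble and solve the 10×10 MNA system:
  V(n1)=-55.27-37.63j  V(n2)=-44.48-3.104j  V(n3)=308.9-134.6j  V(n4)=308.8-135.4j  V(n5)=296.2-77.62j  V(n6)=291.2-77.62j  V(n7)=325.0-99.33j  V(n8)=314.9-96.26j  V(n9)=312.1-135.6j
  i(V1)=-0.2843-0.3134j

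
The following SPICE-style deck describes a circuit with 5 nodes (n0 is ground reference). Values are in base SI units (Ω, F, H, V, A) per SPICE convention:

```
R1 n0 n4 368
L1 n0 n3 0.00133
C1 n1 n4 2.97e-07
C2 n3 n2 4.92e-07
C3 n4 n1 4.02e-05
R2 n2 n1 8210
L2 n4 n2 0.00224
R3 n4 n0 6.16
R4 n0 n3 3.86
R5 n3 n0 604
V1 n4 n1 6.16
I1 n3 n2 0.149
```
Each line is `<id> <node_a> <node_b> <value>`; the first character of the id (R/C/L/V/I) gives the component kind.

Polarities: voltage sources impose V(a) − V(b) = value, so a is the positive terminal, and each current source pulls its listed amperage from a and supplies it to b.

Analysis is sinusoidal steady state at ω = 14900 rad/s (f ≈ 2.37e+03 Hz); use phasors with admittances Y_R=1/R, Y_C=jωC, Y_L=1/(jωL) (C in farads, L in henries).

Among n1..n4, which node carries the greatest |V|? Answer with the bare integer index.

Element admittances at ω=14900 rad/s:
  Y(R1) = 0.002717+0.000j S between n0,n4
  Y(L1) = 0.000-0.05046j S between n0,n3
  Y(C1) = 0.000+0.004425j S between n1,n4
  Y(C2) = 0.000+0.007331j S between n3,n2
  Y(C3) = 0.000+0.5990j S between n4,n1
  Y(R2) = 0.0001218+0.000j S between n2,n1
  Y(L2) = 0.000-0.02996j S between n4,n2
  Y(R3) = 0.1623+0.000j S between n4,n0
  Y(R4) = 0.2591+0.000j S between n0,n3
  Y(R5) = 0.001656+0.000j S between n3,n0
  V1: constraint V(n4)−V(n1) = 6.16
  I1: injects 0.149 A into n2 (from n3)
Assemble and solve the 5×5 MNA system:
  V(n1)=-4.969-0.1151j  V(n2)=1.852+6.418j  V(n3)=-0.7403-0.07040j  V(n4)=1.191-0.1151j
  i(V1)=-0.0008308-3.718j

2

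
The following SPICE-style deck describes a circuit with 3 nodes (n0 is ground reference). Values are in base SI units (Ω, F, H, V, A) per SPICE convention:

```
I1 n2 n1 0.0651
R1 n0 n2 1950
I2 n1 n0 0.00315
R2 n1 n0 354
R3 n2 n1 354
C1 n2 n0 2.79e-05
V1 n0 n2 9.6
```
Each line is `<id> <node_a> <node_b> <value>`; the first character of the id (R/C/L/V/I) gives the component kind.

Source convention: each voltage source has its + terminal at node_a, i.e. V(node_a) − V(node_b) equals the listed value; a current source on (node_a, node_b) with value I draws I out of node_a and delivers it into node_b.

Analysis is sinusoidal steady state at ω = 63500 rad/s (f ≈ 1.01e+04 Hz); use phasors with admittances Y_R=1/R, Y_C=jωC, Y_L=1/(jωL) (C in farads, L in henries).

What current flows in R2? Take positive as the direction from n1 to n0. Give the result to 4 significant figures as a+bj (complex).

Element admittances at ω=63500 rad/s:
  I1: injects 0.0651 A into n1 (from n2)
  Y(R1) = 0.0005128+0.000j S between n0,n2
  I2: injects 0.00315 A into n0 (from n1)
  Y(R2) = 0.002825+0.000j S between n1,n0
  Y(R3) = 0.002825+0.000j S between n2,n1
  Y(C1) = 0.000+1.772j S between n2,n0
  V1: constraint V(n0)−V(n2) = 9.6
Assemble and solve the 3×3 MNA system:
  V(n1)=6.165+0.000j  V(n2)=-9.600+0.000j
  i(V1)=0.01564-17.01j

0.01742+0.000j A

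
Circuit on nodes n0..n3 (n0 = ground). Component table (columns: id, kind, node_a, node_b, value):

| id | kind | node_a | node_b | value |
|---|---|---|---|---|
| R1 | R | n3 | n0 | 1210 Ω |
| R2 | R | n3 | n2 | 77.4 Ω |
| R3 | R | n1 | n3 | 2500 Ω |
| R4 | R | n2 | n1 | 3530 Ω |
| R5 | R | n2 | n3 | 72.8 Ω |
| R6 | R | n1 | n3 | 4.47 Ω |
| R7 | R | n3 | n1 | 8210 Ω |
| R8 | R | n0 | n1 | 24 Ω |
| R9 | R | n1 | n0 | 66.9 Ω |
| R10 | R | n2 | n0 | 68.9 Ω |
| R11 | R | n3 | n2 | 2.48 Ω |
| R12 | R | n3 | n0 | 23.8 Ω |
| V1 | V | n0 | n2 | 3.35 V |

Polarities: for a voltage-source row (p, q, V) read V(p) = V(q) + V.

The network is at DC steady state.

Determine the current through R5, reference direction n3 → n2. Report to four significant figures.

0.007816 A

Apply KCL at each of the 3 non-ground nodes and solve the resulting linear system.
Node n1: branches {R3, R4, R6, R7, R8, R9} → V_1 = -2.222
Node n2: branches {R2, R4, R5, R10, R11, V1} → V_2 = -3.350
Node n3: branches {R1, R2, R3, R5, R6, R7, R11, R12} → V_3 = -2.781
Source currents: i(V1)=-0.2935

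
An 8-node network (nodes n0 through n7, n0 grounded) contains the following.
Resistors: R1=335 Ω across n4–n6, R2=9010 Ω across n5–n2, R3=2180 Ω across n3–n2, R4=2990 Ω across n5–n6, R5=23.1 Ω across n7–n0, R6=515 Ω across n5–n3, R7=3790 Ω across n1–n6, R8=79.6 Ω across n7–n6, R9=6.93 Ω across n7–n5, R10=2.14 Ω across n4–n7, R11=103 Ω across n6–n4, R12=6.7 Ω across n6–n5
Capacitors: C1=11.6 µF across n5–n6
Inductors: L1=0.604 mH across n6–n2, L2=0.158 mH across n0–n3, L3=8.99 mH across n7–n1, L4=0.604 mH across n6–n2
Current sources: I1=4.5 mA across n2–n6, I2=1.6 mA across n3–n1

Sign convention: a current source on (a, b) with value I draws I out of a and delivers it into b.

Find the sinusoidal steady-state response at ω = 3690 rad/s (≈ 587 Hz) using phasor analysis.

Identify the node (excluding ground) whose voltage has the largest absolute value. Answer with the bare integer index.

1

Element admittances at ω=3690 rad/s:
  Y(R1) = 0.002985+0.000j S between n4,n6
  Y(R2) = 0.0001110+0.000j S between n5,n2
  Y(R3) = 0.0004587+0.000j S between n3,n2
  Y(R4) = 0.0003344+0.000j S between n5,n6
  Y(C1) = 0.000+0.04280j S between n5,n6
  Y(R5) = 0.04329+0.000j S between n7,n0
  Y(R6) = 0.001942+0.000j S between n5,n3
  Y(R7) = 0.0002639+0.000j S between n1,n6
  Y(L1) = 0.000-0.4487j S between n6,n2
  Y(R8) = 0.01256+0.000j S between n7,n6
  Y(L2) = 0.000-1.715j S between n0,n3
  Y(L3) = 0.000-0.03014j S between n7,n1
  Y(L4) = 0.000-0.4487j S between n6,n2
  Y(R9) = 0.1443+0.000j S between n7,n5
  Y(R10) = 0.4673+0.000j S between n4,n7
  I1: injects 0.0045 A into n6 (from n2)
  Y(R11) = 0.009709+0.000j S between n6,n4
  Y(R12) = 0.1493+0.000j S between n6,n5
  I2: injects 0.0016 A into n1 (from n3)
Assemble and solve the 7×7 MNA system:
  V(n1)=0.03551+0.05307j  V(n2)=0.03455-0.004879j  V(n3)=-1.174e-08-0.0008845j  V(n4)=0.03503+3.595e-06j  V(n5)=0.03456+6.964e-05j  V(n6)=0.03456+0.0001531j  V(n7)=0.03504-4.653e-07j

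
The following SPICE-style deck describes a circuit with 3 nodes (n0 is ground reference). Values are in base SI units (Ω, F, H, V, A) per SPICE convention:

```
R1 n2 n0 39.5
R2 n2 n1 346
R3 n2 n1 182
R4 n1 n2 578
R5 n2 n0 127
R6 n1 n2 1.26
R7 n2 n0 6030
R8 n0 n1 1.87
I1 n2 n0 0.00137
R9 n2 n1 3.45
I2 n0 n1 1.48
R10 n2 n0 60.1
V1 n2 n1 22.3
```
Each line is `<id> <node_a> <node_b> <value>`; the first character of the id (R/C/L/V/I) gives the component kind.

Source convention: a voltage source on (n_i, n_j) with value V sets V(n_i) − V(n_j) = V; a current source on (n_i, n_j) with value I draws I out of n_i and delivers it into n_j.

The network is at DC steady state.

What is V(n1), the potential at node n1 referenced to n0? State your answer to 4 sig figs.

0.6220 V

Apply KCL at each of the 2 non-ground nodes and solve the resulting linear system.
Node n1: branches {R2, R3, R4, R6, R8, R9, I2, V1} → V_1 = 0.6220
Node n2: branches {R1, R2, R3, R4, R5, R6, R7, I1, R9, R10, V1} → V_2 = 22.92
Source currents: i(V1)=-25.54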